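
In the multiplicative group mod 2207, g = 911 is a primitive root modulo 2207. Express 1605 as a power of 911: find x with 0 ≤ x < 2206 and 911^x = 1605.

Baby-step giant-step with m = ceil(sqrt(2206)) = 47.
Baby table (911^j mod 2207 for j=0..46):
  0:1  1:911  2:89  3:1627  4:1300  5:1348  6:936  7:794
  8:1645  9:42  10:743  11:1531  12:2124  13:1632  14:1441  15:1793
  16:243  17:673  18:1764  19:308  20:299  21:928  22:127  23:933
  24:268  25:1378  26:1782  27:1257  28:1901  29:1523  30:1457  31:920
  32:1667  33:221  34:494  35:2013  36:2033  37:390  38:2170  39:1605
  40:1121  41:1597  42:454  43:885  44:680  45:1520  46:931
Giant step factor: 911^(-47) ≡ 970 (mod 2207).
Scan 1605·970^i mod 2207 for i = 0, 1, …:
  i=0: 1605
Match at i=0, j=39: x = 0·47 + 39 = 39.

39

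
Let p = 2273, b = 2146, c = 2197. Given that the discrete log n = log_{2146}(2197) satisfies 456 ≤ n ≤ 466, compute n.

Compute 2146^456 mod 2273 = 1504, then multiply by 2146 repeatedly:
  2146^456=1504  2146^457=2197
Found 2197 at exponent 457.

457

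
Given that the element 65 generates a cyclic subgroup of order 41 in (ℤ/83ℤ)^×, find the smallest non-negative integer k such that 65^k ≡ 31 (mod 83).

Baby-step giant-step with m = ceil(sqrt(41)) = 7.
Baby table (65^j mod 83 for j=0..6):
  0:1  1:65  2:75  3:61  4:64  5:10  6:69
Giant step factor: 65^(-7) ≡ 28 (mod 83).
Scan 31·28^i mod 83 for i = 0, 1, …:
  i=0: 31   i=1: 38   i=2: 68   i=3: 78
  i=4: 26   i=5: 64
Match at i=5, j=4: k = 5·7 + 4 = 39.

39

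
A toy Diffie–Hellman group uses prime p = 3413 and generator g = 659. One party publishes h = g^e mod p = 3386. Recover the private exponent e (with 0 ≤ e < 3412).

3029

Baby-step giant-step with m = ceil(sqrt(3412)) = 59.
Baby table (659^j mod 3413 for j=0..58):
  0:1  1:659  2:830  3:890  4:2887  5:1492  6:284  7:2854
  8:223  9:198  10:788  11:516  12:2157  13:1655  14:1898  15:1624
  16:1947  17:3198  18:1661  19:2439  20:3191  21:461  22:42  23:374
  24:730  25:3250  26:1799  27:1230  28:1689  29:413  30:2540  31:1490
  32:2379  33:1194  34:1856  35:1250  36:1217  37:3361  38:3275  39:1209
  40:1502  41:48  42:915  43:2297  44:1764  45:2056  46:3356  47:3393
  48:472  49:465  50:2678  51:281  52:877  53:1146  54:941  55:2366
  56:2866  57:1305  58:3332
Giant step factor: 659^(-59) ≡ 1283 (mod 3413).
Scan 3386·1283^i mod 3413 for i = 0, 1, …:
  i=0: 3386   i=1: 2902   i=2: 3096   i=3: 2849
  i=4: 3357   i=5: 3238   i=6: 733   i=7: 1864
  i=8: 2412   i=9: 2418     …   i=50: 202
  i=51: 3191
Match at i=51, j=20: e = 51·59 + 20 = 3029.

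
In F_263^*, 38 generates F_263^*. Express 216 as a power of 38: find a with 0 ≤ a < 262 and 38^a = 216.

192

Baby-step giant-step with m = ceil(sqrt(262)) = 17.
Baby table (38^j mod 263 for j=0..16):
  0:1  1:38  2:129  3:168  4:72  5:106  6:83  7:261
  8:187  9:5  10:190  11:119  12:51  13:97  14:4  15:152
  16:253
Giant step factor: 38^(-17) ≡ 254 (mod 263).
Scan 216·254^i mod 263 for i = 0, 1, …:
  i=0: 216   i=1: 160   i=2: 138   i=3: 73
  i=4: 132   i=5: 127   i=6: 172   i=7: 30
  i=8: 256   i=9: 63   i=10: 222   i=11: 106
Match at i=11, j=5: a = 11·17 + 5 = 192.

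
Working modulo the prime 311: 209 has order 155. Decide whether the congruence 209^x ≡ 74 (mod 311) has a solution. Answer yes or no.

no

74 ∈ ⟨209⟩ iff 74^155 ≡ 1 (mod 311), since |⟨209⟩| = 155.
74^155 mod 311 = 310.
Since 310 ≠ 1, 74 does not lie in the subgroup.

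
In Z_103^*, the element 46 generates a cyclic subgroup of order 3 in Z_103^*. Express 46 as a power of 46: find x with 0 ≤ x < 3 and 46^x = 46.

1

Successive powers of 46 modulo 103:
  46^0=1  46^1=46
So 46^1 ≡ 46 (mod 103), giving x = 1.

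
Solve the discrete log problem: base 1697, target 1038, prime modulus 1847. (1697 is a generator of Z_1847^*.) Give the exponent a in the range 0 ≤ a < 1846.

574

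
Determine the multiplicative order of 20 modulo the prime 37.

36

The order of 20 must divide p − 1 = 36 = 2^2 · 3^2.
Divisors: 1, 2, 3, 4, 6, 9, 12, 18, 36.
Check each in increasing order: 20^1 ≡ 20;  20^2 ≡ 30;  20^3 ≡ 8;  20^4 ≡ 12;  20^6 ≡ 27;  20^9 ≡ 31;  20^12 ≡ 26;  20^18 ≡ 36;  20^36 ≡ 1.
Smallest exponent giving 1 is 36.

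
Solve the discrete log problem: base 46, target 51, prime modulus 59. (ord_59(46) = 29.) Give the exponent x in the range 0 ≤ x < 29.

Successive powers of 46 modulo 59:
  46^0=1  46^1=46  46^2=51
So 46^2 ≡ 51 (mod 59), giving x = 2.

2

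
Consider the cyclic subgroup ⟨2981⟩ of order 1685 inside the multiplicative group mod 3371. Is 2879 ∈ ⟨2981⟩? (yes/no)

no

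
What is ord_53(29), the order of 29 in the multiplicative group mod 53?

The order of 29 must divide p − 1 = 52 = 2^2 · 13.
Divisors: 1, 2, 4, 13, 26, 52.
Check each in increasing order: 29^1 ≡ 29;  29^2 ≡ 46;  29^4 ≡ 49;  29^13 ≡ 52;  29^26 ≡ 1.
Smallest exponent giving 1 is 26.

26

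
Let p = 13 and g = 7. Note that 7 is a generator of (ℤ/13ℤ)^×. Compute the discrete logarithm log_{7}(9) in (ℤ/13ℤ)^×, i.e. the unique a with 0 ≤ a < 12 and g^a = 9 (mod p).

4

Successive powers of 7 modulo 13:
  7^0=1  7^1=7  7^2=10  7^3=5  7^4=9
So 7^4 ≡ 9 (mod 13), giving a = 4.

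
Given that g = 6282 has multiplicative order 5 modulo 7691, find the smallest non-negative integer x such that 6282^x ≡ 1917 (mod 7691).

3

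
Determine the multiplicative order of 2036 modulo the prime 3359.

3358

The order of 2036 must divide p − 1 = 3358 = 2 · 23 · 73.
Divisors: 1, 2, 23, 46, 73, 146, 1679, 3358.
Check each in increasing order: 2036^1 ≡ 2036;  2036^2 ≡ 290;  2036^23 ≡ 2243;  2036^46 ≡ 2626;  2036^73 ≡ 2181;  2036^146 ≡ 417;  2036^1679 ≡ 3358;  2036^3358 ≡ 1.
Smallest exponent giving 1 is 3358.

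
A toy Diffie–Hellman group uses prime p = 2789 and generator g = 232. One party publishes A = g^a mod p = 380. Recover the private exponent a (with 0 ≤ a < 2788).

1119

Baby-step giant-step with m = ceil(sqrt(2788)) = 53.
Baby table (232^j mod 2789 for j=0..52):
  0:1  1:232  2:833  3:815  4:2217  5:1168  6:443  7:2372
  8:871  9:1264  10:403  11:1459  12:1019  13:2132  14:971  15:2152
  16:33  17:2078  18:2388  19:1794  20:647  21:2287  22:674  23:184
  24:853  25:2666  26:2143  27:734  28:159  29:631  30:1364  31:1291
  32:1089  33:1638  34:712  35:633  36:1828  37:168  38:2719  39:494
  40:259  41:1519  42:994  43:1910  44:2458  45:1300  46:388  47:768
  48:2469  49:1063  50:1184  51:1366  52:1755
Giant step factor: 232^(-53) ≡ 82 (mod 2789).
Scan 380·82^i mod 2789 for i = 0, 1, …:
  i=0: 380   i=1: 481   i=2: 396   i=3: 1793
  i=4: 1998   i=5: 2074   i=6: 2728   i=7: 576
  i=8: 2608   i=9: 1892     …   i=20: 1672
  i=21: 443
Match at i=21, j=6: a = 21·53 + 6 = 1119.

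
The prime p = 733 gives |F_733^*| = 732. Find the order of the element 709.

732

The order of 709 must divide p − 1 = 732 = 2^2 · 3 · 61.
Divisors: 1, 2, 3, 4, 6, 12, 61, 122, 183, 244, 366, 732.
Check each in increasing order: 709^1 ≡ 709;  709^2 ≡ 576;  709^3 ≡ 103;  709^4 ≡ 460;  709^6 ≡ 347;  709^12 ≡ 197;  709^61 ≡ 493;  709^122 ≡ 426;  709^183 ≡ 380;  709^244 ≡ 425;  709^366 ≡ 732;  709^732 ≡ 1.
Smallest exponent giving 1 is 732.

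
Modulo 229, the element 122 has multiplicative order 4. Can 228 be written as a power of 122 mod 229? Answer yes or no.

yes

⟨122⟩ has order 4; its elements mod 229 are {1, 107, 122, 228}.
228 is in this set.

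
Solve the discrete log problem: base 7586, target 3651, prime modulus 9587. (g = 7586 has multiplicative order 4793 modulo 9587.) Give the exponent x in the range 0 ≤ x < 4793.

2638

Baby-step giant-step with m = ceil(sqrt(4793)) = 70.
Baby table (7586^j mod 9587 for j=0..69):
  0:1  1:7586  2:6222  3:3291  4:978  5:8357  6:6958  7:6953
  8:7371  9:5022  10:7741  11:2851  12:9001  13:2972  14:6555  15:8048
  16:2112  17:1755  18:6674  19:17  20:4331  21:317  22:8012  23:7039
  24:7851  25:3242  26:3157  27:676  28:8678  29:6966  30:532  31:9212
  32:2589  33:5978  34:2598  35:7143  36:1074  37:8001  38:289  39:6518
  40:5389  41:1986  42:4619  43:8836  44:7179  45:5734  46:1905  47:3721
  48:3378  49:9044  50:3212  51:5665  52:5756  53:5818  54:6387  55:8671
  56:1799  57:4913  58:5349  59:5330  60:5001  61:1827  62:6407  63:6999
  64:1608  65:3624  66:5735  67:9491  68:356  69:6669
Giant step factor: 7586^(-70) ≡ 6766 (mod 9587).
Scan 3651·6766^i mod 9587 for i = 0, 1, …:
  i=0: 3651   i=1: 6554   i=2: 4489   i=3: 958
  i=4: 1016   i=5: 377   i=6: 640   i=7: 6503
  i=8: 4555   i=9: 6512     …   i=36: 2619
  i=37: 3378
Match at i=37, j=48: x = 37·70 + 48 = 2638.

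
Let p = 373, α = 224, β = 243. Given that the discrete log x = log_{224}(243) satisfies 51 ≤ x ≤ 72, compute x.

Compute 224^51 mod 373 = 231, then multiply by 224 repeatedly:
  224^51=231  224^52=270  224^53=54  224^54=160  224^55=32
  224^56=81  224^57=240  224^58=48  224^59=308  224^60=360
  224^61=72  224^62=89  224^63=167  224^64=108  224^65=320
  224^66=64  224^67=162  224^68=107  224^69=96  224^70=243
Found 243 at exponent 70.

70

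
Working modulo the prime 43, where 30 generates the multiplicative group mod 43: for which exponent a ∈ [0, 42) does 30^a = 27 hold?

Successive powers of 30 modulo 43:
  30^0=1  30^1=30  30^2=40  30^3=39  30^4=9  30^5=12
  30^6=16  30^7=7  30^8=38  30^9=22  30^10=15  30^11=20
  30^12=41  30^13=26  30^14=6  30^15=8  30^16=25  30^17=19
  30^18=11  30^19=29  30^20=10  30^21=42  30^22=13  30^23=3
  30^24=4  30^25=34  30^26=31  30^27=27
So 30^27 ≡ 27 (mod 43), giving a = 27.

27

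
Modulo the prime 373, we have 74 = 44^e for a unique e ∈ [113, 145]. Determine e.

117

Compute 44^113 mod 373 = 183, then multiply by 44 repeatedly:
  44^113=183  44^114=219  44^115=311  44^116=256  44^117=74
Found 74 at exponent 117.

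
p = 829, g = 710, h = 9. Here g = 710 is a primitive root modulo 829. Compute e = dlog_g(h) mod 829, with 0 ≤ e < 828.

640

Baby-step giant-step with m = ceil(sqrt(828)) = 29.
Baby table (710^j mod 829 for j=0..28):
  0:1  1:710  2:68  3:198  4:479  5:200  6:241  7:336
  8:637  9:465  10:208  11:118  12:51  13:563  14:152  15:150
  16:388  17:252  18:685  19:556  20:156  21:503  22:660  23:215
  24:114  25:527  26:291  27:189  28:721
Giant step factor: 710^(-29) ≡ 332 (mod 829).
Scan 9·332^i mod 829 for i = 0, 1, …:
  i=0: 9   i=1: 501   i=2: 532   i=3: 47
  i=4: 682   i=5: 107   i=6: 706   i=7: 614
  i=8: 743   i=9: 463     …   i=21: 170
  i=22: 68
Match at i=22, j=2: e = 22·29 + 2 = 640.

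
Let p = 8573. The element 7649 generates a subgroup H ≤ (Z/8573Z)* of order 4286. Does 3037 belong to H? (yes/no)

no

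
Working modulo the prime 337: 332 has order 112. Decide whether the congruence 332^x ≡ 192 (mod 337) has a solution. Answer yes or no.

192 ∈ ⟨332⟩ iff 192^112 ≡ 1 (mod 337), since |⟨332⟩| = 112.
192^112 mod 337 = 208.
Since 208 ≠ 1, 192 does not lie in the subgroup.

no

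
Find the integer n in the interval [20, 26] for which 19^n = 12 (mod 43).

25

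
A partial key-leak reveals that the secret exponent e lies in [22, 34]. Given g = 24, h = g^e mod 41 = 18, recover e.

32

Compute 24^22 mod 41 = 39, then multiply by 24 repeatedly:
  24^22=39  24^23=34  24^24=37  24^25=27  24^26=33
  24^27=13  24^28=25  24^29=26  24^30=9  24^31=11
  24^32=18
Found 18 at exponent 32.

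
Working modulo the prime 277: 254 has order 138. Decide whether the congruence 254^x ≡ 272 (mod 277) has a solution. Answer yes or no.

272 ∈ ⟨254⟩ iff 272^138 ≡ 1 (mod 277), since |⟨254⟩| = 138.
272^138 mod 277 = 276.
Since 276 ≠ 1, 272 does not lie in the subgroup.

no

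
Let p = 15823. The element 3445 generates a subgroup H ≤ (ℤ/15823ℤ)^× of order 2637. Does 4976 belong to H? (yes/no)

no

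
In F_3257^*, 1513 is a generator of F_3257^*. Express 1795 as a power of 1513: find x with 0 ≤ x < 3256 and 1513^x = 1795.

Baby-step giant-step with m = ceil(sqrt(3256)) = 58.
Baby table (1513^j mod 3257 for j=0..57):
  0:1  1:1513  2:2755  3:2612  4:1215  5:1347  6:2386  7:1262
  8:804  9:1591  10:260  11:2540  12:3017  13:1664  14:3228  15:1721
  16:1530  17:2420  18:592  19:21  20:2460  21:2486  22:2740  23:2716
  24:2231  25:1251  26:446  27:599  28:841  29:2203  30:1228  31:1474
  32:2374  33:2648  34:314  35:2817  36:1965  37:2661  38:441  39:2805
  40:94  41:2171  42:1667  43:1253  44:215  45:2852  46:2808  47:1376
  48:665  49:2989  50:1641  51:999  52:239  53:80  54:531  55:2181
  56:512  57:2747
Giant step factor: 1513^(-58) ≡ 537 (mod 3257).
Scan 1795·537^i mod 3257 for i = 0, 1, …:
  i=0: 1795   i=1: 3100   i=2: 373   i=3: 1624
  i=4: 2469   i=5: 254   i=6: 2861   i=7: 2310
  i=8: 2810   i=9: 979     …   i=22: 2318
  i=23: 592
Match at i=23, j=18: x = 23·58 + 18 = 1352.

1352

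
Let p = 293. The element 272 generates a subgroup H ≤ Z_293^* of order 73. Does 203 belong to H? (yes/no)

203 ∈ ⟨272⟩ iff 203^73 ≡ 1 (mod 293), since |⟨272⟩| = 73.
203^73 mod 293 = 292.
Since 292 ≠ 1, 203 does not lie in the subgroup.

no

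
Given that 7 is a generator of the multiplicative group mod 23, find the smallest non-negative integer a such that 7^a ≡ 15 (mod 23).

9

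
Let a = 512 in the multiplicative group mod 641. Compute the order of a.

The order of 512 must divide p − 1 = 640 = 2^7 · 5.
Divisors: 1, 2, 4, 5, 8, 10, 16, 20, 32, 40, 64, 80, 128, 160, 320, 640.
Check each in increasing order: 512^1 ≡ 512;  512^2 ≡ 616;  512^4 ≡ 625;  512^5 ≡ 141;  512^8 ≡ 256;  512^10 ≡ 10;  512^16 ≡ 154;  512^20 ≡ 100;  512^32 ≡ 640;  512^40 ≡ 385;  512^64 ≡ 1.
Smallest exponent giving 1 is 64.

64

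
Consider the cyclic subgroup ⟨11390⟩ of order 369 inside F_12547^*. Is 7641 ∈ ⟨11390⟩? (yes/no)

7641 ∈ ⟨11390⟩ iff 7641^369 ≡ 1 (mod 12547), since |⟨11390⟩| = 369.
7641^369 mod 12547 = 1.
Since 1 = 1, 7641 lies in the subgroup.

yes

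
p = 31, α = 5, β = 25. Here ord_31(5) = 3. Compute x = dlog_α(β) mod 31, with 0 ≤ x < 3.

2

Successive powers of 5 modulo 31:
  5^0=1  5^1=5  5^2=25
So 5^2 ≡ 25 (mod 31), giving x = 2.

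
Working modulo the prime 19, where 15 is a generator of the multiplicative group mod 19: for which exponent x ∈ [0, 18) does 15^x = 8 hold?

Successive powers of 15 modulo 19:
  15^0=1  15^1=15  15^2=16  15^3=12  15^4=9  15^5=2
  15^6=11  15^7=13  15^8=5  15^9=18  15^10=4  15^11=3
  15^12=7  15^13=10  15^14=17  15^15=8
So 15^15 ≡ 8 (mod 19), giving x = 15.

15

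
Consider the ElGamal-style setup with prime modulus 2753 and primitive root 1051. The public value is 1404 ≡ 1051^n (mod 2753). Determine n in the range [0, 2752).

339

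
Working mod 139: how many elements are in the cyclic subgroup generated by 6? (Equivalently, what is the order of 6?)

23

The order of 6 must divide p − 1 = 138 = 2 · 3 · 23.
Divisors: 1, 2, 3, 6, 23, 46, 69, 138.
Check each in increasing order: 6^1 ≡ 6;  6^2 ≡ 36;  6^3 ≡ 77;  6^6 ≡ 91;  6^23 ≡ 1.
Smallest exponent giving 1 is 23.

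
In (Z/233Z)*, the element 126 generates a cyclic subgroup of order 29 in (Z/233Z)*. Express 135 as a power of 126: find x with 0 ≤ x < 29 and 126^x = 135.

28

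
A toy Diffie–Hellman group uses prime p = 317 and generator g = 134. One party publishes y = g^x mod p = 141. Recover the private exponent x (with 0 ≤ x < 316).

Baby-step giant-step with m = ceil(sqrt(316)) = 18.
Baby table (134^j mod 317 for j=0..17):
  0:1  1:134  2:204  3:74  4:89  5:197  6:87  7:246
  8:313  9:98  10:135  11:21  12:278  13:163  14:286  15:284
  16:16  17:242
Giant step factor: 134^(-18) ≡ 172 (mod 317).
Scan 141·172^i mod 317 for i = 0, 1, …:
  i=0: 141   i=1: 160   i=2: 258   i=3: 313
Match at i=3, j=8: x = 3·18 + 8 = 62.

62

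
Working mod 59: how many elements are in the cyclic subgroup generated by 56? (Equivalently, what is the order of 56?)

58

The order of 56 must divide p − 1 = 58 = 2 · 29.
Divisors: 1, 2, 29, 58.
Check each in increasing order: 56^1 ≡ 56;  56^2 ≡ 9;  56^29 ≡ 58;  56^58 ≡ 1.
Smallest exponent giving 1 is 58.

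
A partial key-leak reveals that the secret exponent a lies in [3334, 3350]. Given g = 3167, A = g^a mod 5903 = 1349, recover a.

Compute 3167^3334 mod 5903 = 1881, then multiply by 3167 repeatedly:
  3167^3334=1881  3167^3335=1000  3167^3336=2992  3167^3337=1349
Found 1349 at exponent 3337.

3337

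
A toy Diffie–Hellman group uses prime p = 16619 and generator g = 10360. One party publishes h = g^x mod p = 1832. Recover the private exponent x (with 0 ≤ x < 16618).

3640

Baby-step giant-step with m = ceil(sqrt(16618)) = 129.
Baby table (10360^j mod 16619 for j=0..128):
  0:1  1:10360  2:4098  3:10354  4:8414  5:2385  6:12766  7:1758
  8:15075  9:8257  10:4527  11:902  12:4842  13:6978  14:16049  15:11164
  16:7419  17:14584  18:6911  19:3308  20:2502  21:11699  22:15892  23:13306
  24:12174  25:1049  26:15433  27:11100  28:9139  29:1597  30:9015  31:13239
  32:16052  33:9006  34:3094  35:12408  36:15534  37:10463  38:7562  39:354
  40:11260  41:4839  42:9136  43:3755  44:13340  45:15415  46:7429  47:1851
  48:14653  49:7134  50:3547  51:2311  52:10600  53:14267  54:13353  55:524
  56:10846  57:3501  58:7702  59:4901  60:3315  61:8546  62:7147  63:5275
  64:5728  65:12250  66:7316  67:11120  68:292  69:462  70:48  71:15329
  72:13895  73:15041  74:5016  75:14766  76:14484  77:1289  78:8983  79:14099
  80:1249  81:10058  82:16369  83:2564  84:5878  85:4064  86:7113  87:2034
  88:15967  89:9213  90:3763  91:13125  92:14961  93:7166  94:2687  95:495
  96:9548  97:992  98:6578  99:10180  100:626  101:3950  102:6022  103:194
  104:15560  105:13919  106:14396  107:3654  108:13977  109:373  110:8672  111:16225
  112:6434  113:14050  114:8798  115:8684  116:7593  117:5753  118:5346  119:10052
  120:4066  121:11214  122:10230  123:3437  124:9422  125:8533  126:5419  127:1858
  128:4078
Giant step factor: 10360^(-129) ≡ 14643 (mod 16619).
Scan 1832·14643^i mod 16619 for i = 0, 1, …:
  i=0: 1832   i=1: 2910   i=2: 14   i=3: 5574
  i=4: 4173   i=5: 13795   i=6: 12859   i=7: 1067
  i=8: 2221   i=9: 15339     …   i=27: 14537
  i=28: 9139
Match at i=28, j=28: x = 28·129 + 28 = 3640.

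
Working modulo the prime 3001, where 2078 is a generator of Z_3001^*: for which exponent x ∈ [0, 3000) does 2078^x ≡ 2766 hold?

585

Baby-step giant-step with m = ceil(sqrt(3000)) = 55.
Baby table (2078^j mod 3001 for j=0..54):
  0:1  1:2078  2:2646  3:556  4:2984  5:686  6:33  7:2552
  8:289  9:342  10:2440  11:1631  12:1089  13:188  14:534  15:2283
  16:2494  17:2806  18:2926  19:202  20:2617  21:314  22:1275  23:2568
  24:526  25:664  26:2333  27:1359  28:61  29:716  30:2353  31:905
  32:1964  33:2833  34:2013  35:2621  36:2624  37:2856  38:1791  39:458
  40:407  41:2465  42:2564  43:1217  44:2084  45:109  46:1427  47:318
  48:584  49:1148  50:2750  51:596  52:2076  53:1491  54:1266
Giant step factor: 2078^(-55) ≡ 1345 (mod 3001).
Scan 2766·1345^i mod 3001 for i = 0, 1, …:
  i=0: 2766   i=1: 2031   i=2: 785   i=3: 2474
  i=4: 2422   i=5: 1505   i=6: 1551   i=7: 400
  i=8: 821   i=9: 2878   i=10: 2621
Match at i=10, j=35: x = 10·55 + 35 = 585.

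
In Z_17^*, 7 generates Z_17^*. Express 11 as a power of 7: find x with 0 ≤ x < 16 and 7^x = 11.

5

Successive powers of 7 modulo 17:
  7^0=1  7^1=7  7^2=15  7^3=3  7^4=4  7^5=11
So 7^5 ≡ 11 (mod 17), giving x = 5.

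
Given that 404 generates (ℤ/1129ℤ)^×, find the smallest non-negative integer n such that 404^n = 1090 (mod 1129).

185

Baby-step giant-step with m = ceil(sqrt(1128)) = 34.
Baby table (404^j mod 1129 for j=0..33):
  0:1  1:404  2:640  3:19  4:902  5:870  6:361  7:203
  8:724  9:85  10:470  11:208  12:486  13:1027  14:565  15:202
  16:320  17:574  18:451  19:435  20:745  21:666  22:362  23:607
  24:235  25:104  26:243  27:1078  28:847  29:101  30:160  31:287
  32:790  33:782
Giant step factor: 404^(-34) ≡ 147 (mod 1129).
Scan 1090·147^i mod 1129 for i = 0, 1, …:
  i=0: 1090   i=1: 1041   i=2: 612   i=3: 773
  i=4: 731   i=5: 202
Match at i=5, j=15: n = 5·34 + 15 = 185.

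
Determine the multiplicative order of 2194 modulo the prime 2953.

1476

The order of 2194 must divide p − 1 = 2952 = 2^3 · 3^2 · 41.
Divisors: 1, 2, 3, 4, 6, 8, 9, 12, 18, 24, 36, 41, 72, 82, 123, 164, 246, 328, 369, 492, 738, 984, 1476, 2952.
Check each in increasing order: 2194^1 ≡ 2194;  2194^2 ≡ 246;  2194^3 ≡ 2278;  2194^4 ≡ 1456;  2194^6 ≡ 863;  2194^8 ≡ 2635;  2194^9 ≡ 2169;  2194^12 ≡ 613;  2194^18 ≡ 432;  2194^24 ≡ 738;  2194^36 ≡ 585;  2194^41 ≡ 2638;  2194^72 ≡ 2630;  2194^82 ≡ 1776;  2194^123 ≡ 1630;  2194^164 ≡ 372;  2194^246 ≡ 2153;  2194^328 ≡ 2546;  2194^369 ≡ 1226;  2194^492 ≡ 2152;  2194^738 ≡ 2952;  2194^984 ≡ 800;  2194^1476 ≡ 1.
Smallest exponent giving 1 is 1476.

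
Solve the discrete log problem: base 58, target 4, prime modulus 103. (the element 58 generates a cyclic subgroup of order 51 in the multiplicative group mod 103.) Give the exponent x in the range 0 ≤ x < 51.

25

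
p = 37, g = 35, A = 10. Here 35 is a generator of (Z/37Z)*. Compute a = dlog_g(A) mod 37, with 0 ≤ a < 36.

24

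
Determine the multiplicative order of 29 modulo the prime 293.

292

The order of 29 must divide p − 1 = 292 = 2^2 · 73.
Divisors: 1, 2, 4, 73, 146, 292.
Check each in increasing order: 29^1 ≡ 29;  29^2 ≡ 255;  29^4 ≡ 272;  29^73 ≡ 138;  29^146 ≡ 292;  29^292 ≡ 1.
Smallest exponent giving 1 is 292.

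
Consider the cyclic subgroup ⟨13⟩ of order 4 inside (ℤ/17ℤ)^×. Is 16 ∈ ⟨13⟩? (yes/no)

yes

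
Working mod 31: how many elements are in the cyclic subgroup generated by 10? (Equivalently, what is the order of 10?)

15

The order of 10 must divide p − 1 = 30 = 2 · 3 · 5.
Divisors: 1, 2, 3, 5, 6, 10, 15, 30.
Check each in increasing order: 10^1 ≡ 10;  10^2 ≡ 7;  10^3 ≡ 8;  10^5 ≡ 25;  10^6 ≡ 2;  10^10 ≡ 5;  10^15 ≡ 1.
Smallest exponent giving 1 is 15.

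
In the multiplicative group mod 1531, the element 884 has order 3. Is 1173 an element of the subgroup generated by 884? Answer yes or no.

⟨884⟩ has order 3; its elements mod 1531 are {1, 646, 884}.
1173 is not in this set.

no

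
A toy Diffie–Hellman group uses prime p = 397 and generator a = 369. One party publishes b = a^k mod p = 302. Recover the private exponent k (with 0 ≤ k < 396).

Baby-step giant-step with m = ceil(sqrt(396)) = 20.
Baby table (369^j mod 397 for j=0..19):
  0:1  1:369  2:387  3:280  4:100  5:376  6:191  7:210
  8:75  9:282  10:44  11:356  12:354  13:13  14:33  15:267
  16:67  17:109  18:124  19:101
Giant step factor: 369^(-20) ≡ 81 (mod 397).
Scan 302·81^i mod 397 for i = 0, 1, …:
  i=0: 302   i=1: 245   i=2: 392   i=3: 389
  i=4: 146   i=5: 313   i=6: 342   i=7: 309
  i=8: 18   i=9: 267
Match at i=9, j=15: k = 9·20 + 15 = 195.

195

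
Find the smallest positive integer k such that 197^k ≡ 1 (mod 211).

6

The order of 197 must divide p − 1 = 210 = 2 · 3 · 5 · 7.
Divisors: 1, 2, 3, 5, 6, 7, 10, 14, 15, 21, 30, 35, 42, 70, 105, 210.
Check each in increasing order: 197^1 ≡ 197;  197^2 ≡ 196;  197^3 ≡ 210;  197^5 ≡ 15;  197^6 ≡ 1.
Smallest exponent giving 1 is 6.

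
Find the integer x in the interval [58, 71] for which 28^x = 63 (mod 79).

61

Compute 28^58 mod 79 = 49, then multiply by 28 repeatedly:
  28^58=49  28^59=29  28^60=22  28^61=63
Found 63 at exponent 61.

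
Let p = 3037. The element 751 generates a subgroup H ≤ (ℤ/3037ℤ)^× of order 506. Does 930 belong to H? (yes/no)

no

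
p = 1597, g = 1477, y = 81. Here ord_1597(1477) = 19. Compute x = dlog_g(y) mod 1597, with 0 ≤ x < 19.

Successive powers of 1477 modulo 1597:
  1477^0=1  1477^1=1477  1477^2=27  1477^3=1551  1477^4=729  1477^5=355
  1477^6=519  1477^7=3  1477^8=1237  1477^9=81
So 1477^9 ≡ 81 (mod 1597), giving x = 9.

9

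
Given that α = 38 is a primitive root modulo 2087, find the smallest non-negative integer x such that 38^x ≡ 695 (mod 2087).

789

Baby-step giant-step with m = ceil(sqrt(2086)) = 46.
Baby table (38^j mod 2087 for j=0..45):
  0:1  1:38  2:1444  3:610  4:223  5:126  6:614  7:375
  8:1728  9:967  10:1267  11:145  12:1336  13:680  14:796  15:1030
  16:1574  17:1376  18:113  19:120  20:386  21:59  22:155  23:1716
  24:511  25:635  26:1173  27:747  28:1255  29:1776  30:704  31:1708
  32:207  33:1605  34:467  35:1050  36:247  37:1038  38:1878  39:406
  40:819  41:1904  42:1394  43:797  44:1068  45:931
Giant step factor: 38^(-46) ≡ 2025 (mod 2087).
Scan 695·2025^i mod 2087 for i = 0, 1, …:
  i=0: 695   i=1: 737   i=2: 220   i=3: 969
  i=4: 445   i=5: 1628   i=6: 1327   i=7: 1206
  i=8: 360   i=9: 637     …   i=16: 1778
  i=17: 375
Match at i=17, j=7: x = 17·46 + 7 = 789.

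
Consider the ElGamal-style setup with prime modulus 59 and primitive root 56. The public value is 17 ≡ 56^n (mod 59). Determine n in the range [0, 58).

Successive powers of 56 modulo 59:
  56^0=1  56^1=56  56^2=9  56^3=32  56^4=22  56^5=52
  56^6=21  56^7=55  56^8=12  56^9=23  56^10=49  56^11=30
  56^12=28  56^13=34  56^14=16  56^15=11  56^16=26  56^17=40
  56^18=57  56^19=6  56^20=41  56^21=54  56^22=15  56^23=14
  56^24=17
So 56^24 ≡ 17 (mod 59), giving n = 24.

24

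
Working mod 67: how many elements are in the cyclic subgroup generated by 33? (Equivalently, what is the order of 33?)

The order of 33 must divide p − 1 = 66 = 2 · 3 · 11.
Divisors: 1, 2, 3, 6, 11, 22, 33, 66.
Check each in increasing order: 33^1 ≡ 33;  33^2 ≡ 17;  33^3 ≡ 25;  33^6 ≡ 22;  33^11 ≡ 37;  33^22 ≡ 29;  33^33 ≡ 1.
Smallest exponent giving 1 is 33.

33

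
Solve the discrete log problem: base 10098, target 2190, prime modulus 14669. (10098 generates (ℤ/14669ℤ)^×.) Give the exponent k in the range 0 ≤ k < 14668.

Baby-step giant-step with m = ceil(sqrt(14668)) = 122.
Baby table (10098^j mod 14669 for j=0..121):
  0:1  1:10098  2:5385  3:14416  4:12281  5:1812  6:5333  7:2735
  8:10972  9:299  10:12157  11:11194  12:12367  13:4769  14:13704  15:10315
  16:10970  17:9441  18:1387  19:11700  20:2474  21:1145  22:3038  23:4845
  24:3695  25:8843  26:6411  27:3981  28:7078  29:6276  30:4968  31:13553
  32:11093  33:4630  34:3637  35:9919  36:2130  37:3986  38:13561  39:3863
  40:3703  41:1613  42:5484  43:1957  44:2643  45:6103  46:3625  47:6095
  48:10855  49:7022  50:12879  51:11457  52:13052  53:12800  54:5841  55:13038
  56:3449  57:3796  58:1911  59:7543  60:7766  61:594  62:13260  63:848
  64:11077  65:4421  66:5491  67:13967  68:11000  69:4332  70:1578  71:4110
  72:4179  73:11498  74:1669  75:13550  76:10137  77:3144  78:4396  79:2414
  80:11363  81:2656  82:5356  83:285  84:2806  85:9149  86:1240  87:8863
  88:3005  89:8998  90:2018  91:2523  92:11870  93:2861  94:7117  95:4035
  96:9617  97:3686  98:5975  99:1953  100:6258  101:13901  102:4637  103:978
  104:3607  105:359  106:1939  107:11576  108:11856  109:8179  110:5072  111:7577
  112:13711  113:7656  114:4658  115:7670  116:14009  117:9715  118:10467  119:5621
  120:6497  121:6938
Giant step factor: 10098^(-122) ≡ 583 (mod 14669).
Scan 2190·583^i mod 14669 for i = 0, 1, …:
  i=0: 2190   i=1: 567   i=2: 7843   i=3: 10410
  i=4: 10733   i=5: 8345   i=6: 9696   i=7: 5203
  i=8: 11535   i=9: 6503     …   i=107: 14301
  i=108: 5491
Match at i=108, j=66: k = 108·122 + 66 = 13242.

13242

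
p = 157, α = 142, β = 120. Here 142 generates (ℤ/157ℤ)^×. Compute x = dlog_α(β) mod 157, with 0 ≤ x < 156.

70

Baby-step giant-step with m = ceil(sqrt(156)) = 13.
Baby table (142^j mod 157 for j=0..12):
  0:1  1:142  2:68  3:79  4:71  5:34  6:118  7:114
  8:17  9:59  10:57  11:87  12:108
Giant step factor: 142^(-13) ≡ 135 (mod 157).
Scan 120·135^i mod 157 for i = 0, 1, …:
  i=0: 120   i=1: 29   i=2: 147   i=3: 63
  i=4: 27   i=5: 34
Match at i=5, j=5: x = 5·13 + 5 = 70.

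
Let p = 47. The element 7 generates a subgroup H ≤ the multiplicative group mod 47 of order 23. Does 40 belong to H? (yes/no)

no

⟨7⟩ has order 23; its elements mod 47 are {1, 2, 3, 4, 6, 7, 8, 9, 12, 14, 16, 17, 18, 21, 24, 25, 27, 28, 32, 34, 36, 37, 42}.
40 is not in this set.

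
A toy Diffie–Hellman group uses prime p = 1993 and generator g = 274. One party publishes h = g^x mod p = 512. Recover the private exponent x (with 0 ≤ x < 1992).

1062

Baby-step giant-step with m = ceil(sqrt(1992)) = 45.
Baby table (274^j mod 1993 for j=0..44):
  0:1  1:274  2:1335  3:1071  4:483  5:804  6:1066  7:1106
  8:108  9:1690  10:684  11:74  12:346  13:1133  14:1527  15:1861
  16:1699  17:1157  18:131  19:20  20:1494  21:791  22:1490  23:1688
  24:136  25:1390  26:197  27:167  28:1912  29:1722  30:1480  31:941
  32:737  33:645  34:1346  35:99  36:1217  37:627  38:400  39:1978
  40:1869  41:1898  42:1872  43:727  44:1891
Giant step factor: 274^(-45) ≡ 1863 (mod 1993).
Scan 512·1863^i mod 1993 for i = 0, 1, …:
  i=0: 512   i=1: 1202   i=2: 1187   i=3: 1144
  i=4: 755   i=5: 1500   i=6: 314   i=7: 1033
  i=8: 1234   i=9: 1013     …   i=22: 290
  i=23: 167
Match at i=23, j=27: x = 23·45 + 27 = 1062.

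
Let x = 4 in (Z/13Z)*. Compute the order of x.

6

The order of 4 must divide p − 1 = 12 = 2^2 · 3.
Divisors: 1, 2, 3, 4, 6, 12.
Check each in increasing order: 4^1 ≡ 4;  4^2 ≡ 3;  4^3 ≡ 12;  4^4 ≡ 9;  4^6 ≡ 1.
Smallest exponent giving 1 is 6.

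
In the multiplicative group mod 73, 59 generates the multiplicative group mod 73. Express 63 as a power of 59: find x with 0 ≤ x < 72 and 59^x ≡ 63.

9

Baby-step giant-step with m = ceil(sqrt(72)) = 9.
Baby table (59^j mod 73 for j=0..8):
  0:1  1:59  2:50  3:30  4:18  5:40  6:24  7:29
  8:32
Giant step factor: 59^(-9) ≡ 51 (mod 73).
Scan 63·51^i mod 73 for i = 0, 1, …:
  i=0: 63   i=1: 1
Match at i=1, j=0: x = 1·9 + 0 = 9.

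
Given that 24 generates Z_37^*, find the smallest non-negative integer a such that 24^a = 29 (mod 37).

33

Successive powers of 24 modulo 37:
  24^0=1  24^1=24  24^2=21  24^3=23  24^4=34  24^5=2
  24^6=11  24^7=5  24^8=9  24^9=31  24^10=4  24^11=22
  24^12=10  24^13=18  24^14=25  24^15=8  24^16=7  24^17=20
  24^18=36  24^19=13  24^20=16  24^21=14  24^22=3  24^23=35
  24^24=26  24^25=32  24^26=28  24^27=6  24^28=33  24^29=15
  24^30=27  24^31=19  24^32=12  24^33=29
So 24^33 ≡ 29 (mod 37), giving a = 33.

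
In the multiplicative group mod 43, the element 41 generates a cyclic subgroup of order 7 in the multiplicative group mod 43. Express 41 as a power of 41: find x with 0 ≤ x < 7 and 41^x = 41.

1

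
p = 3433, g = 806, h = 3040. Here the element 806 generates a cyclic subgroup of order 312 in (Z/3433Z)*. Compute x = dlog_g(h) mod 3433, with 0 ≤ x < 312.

Baby-step giant-step with m = ceil(sqrt(312)) = 18.
Baby table (806^j mod 3433 for j=0..17):
  0:1  1:806  2:799  3:2023  4:3296  5:2867  6:393  7:922
  8:1604  9:2016  10:1087  11:707  12:3397  13:1881  14:2133  15:2698
  16:1499  17:3211
Giant step factor: 806^(-18) ≡ 2583 (mod 3433).
Scan 3040·2583^i mod 3433 for i = 0, 1, …:
  i=0: 3040   i=1: 1049   i=2: 930   i=3: 2523
  i=4: 1075   i=5: 2861   i=6: 2147   i=7: 1406
  i=8: 3017   i=9: 1
Match at i=9, j=0: x = 9·18 + 0 = 162.

162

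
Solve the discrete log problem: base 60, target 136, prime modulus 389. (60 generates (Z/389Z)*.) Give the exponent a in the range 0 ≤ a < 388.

Baby-step giant-step with m = ceil(sqrt(388)) = 20.
Baby table (60^j mod 389 for j=0..19):
  0:1  1:60  2:99  3:105  4:76  5:281  6:133  7:200
  8:330  9:350  10:383  11:29  12:184  13:148  14:322  15:259
  16:369  17:356  18:354  19:234
Giant step factor: 60^(-20) ≡ 335 (mod 389).
Scan 136·335^i mod 389 for i = 0, 1, …:
  i=0: 136   i=1: 47   i=2: 185   i=3: 124
  i=4: 306   i=5: 203   i=6: 319   i=7: 279
  i=8: 105
Match at i=8, j=3: a = 8·20 + 3 = 163.

163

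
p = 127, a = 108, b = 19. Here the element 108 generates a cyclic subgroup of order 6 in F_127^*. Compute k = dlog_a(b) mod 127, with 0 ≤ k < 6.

Successive powers of 108 modulo 127:
  108^0=1  108^1=108  108^2=107  108^3=126  108^4=19
So 108^4 ≡ 19 (mod 127), giving k = 4.

4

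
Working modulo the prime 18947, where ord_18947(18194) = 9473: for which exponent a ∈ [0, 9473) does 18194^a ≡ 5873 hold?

Baby-step giant-step with m = ceil(sqrt(9473)) = 98.
Baby table (18194^j mod 18947 for j=0..97):
  0:1  1:18194  2:17546  3:12868  4:11260  5:9476  6:7591  7:5971
  8:13223  9:9203  10:4743  11:9504  12:5454  13:4637  14:13534  15:2384
  16:4813  17:13635  18:2119  19:14888  20:5960  21:2559  22:5667  23:14771
  24:18273  25:14900  26:15871  27:4694  28:8507  29:17262  30:18303  31:11257
  32:11735  33:11794  34:5261  35:17337  36:18669  37:917  38:10538  39:3679
  40:14922  41:18252  42:11766  43:7398  44:18671  45:18358  46:7736  47:10468
  48:18495  49:18257  50:8001  51:393  52:7223  53:17817  54:17222  55:10529
  56:10456  57:8584  58:16122  59:5161  60:16849  61:7193  62:2513  63:2411
  64:3429  65:13702  66:8509  67:15756  68:15501  69:18046  70:15308  71:11799
  72:1496  73:10332  74:7221  75:376  76:1077  77:3740  78:6883  79:8579
  80:940  81:12166  82:9350  83:7734  84:11974  85:2350  86:11468  87:4428
  88:388  89:10988  90:5875  91:9723  92:11070  93:970  94:8523  95:5214
  96:14834  97:8728
Giant step factor: 18194^(-98) ≡ 9118 (mod 18947).
Scan 5873·9118^i mod 18947 for i = 0, 1, …:
  i=0: 5873   i=1: 5792   i=2: 6167   i=3: 14957
  i=4: 16367   i=5: 7734
Match at i=5, j=83: a = 5·98 + 83 = 573.

573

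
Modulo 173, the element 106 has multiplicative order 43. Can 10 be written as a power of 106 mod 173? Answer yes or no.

yes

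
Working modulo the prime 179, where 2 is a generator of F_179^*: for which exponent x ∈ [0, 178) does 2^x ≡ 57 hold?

162

Baby-step giant-step with m = ceil(sqrt(178)) = 14.
Baby table (2^j mod 179 for j=0..13):
  0:1  1:2  2:4  3:8  4:16  5:32  6:64  7:128
  8:77  9:154  10:129  11:79  12:158  13:137
Giant step factor: 2^(-14) ≡ 49 (mod 179).
Scan 57·49^i mod 179 for i = 0, 1, …:
  i=0: 57   i=1: 108   i=2: 101   i=3: 116
  i=4: 135   i=5: 171   i=6: 145   i=7: 124
  i=8: 169   i=9: 47   i=10: 155   i=11: 77
Match at i=11, j=8: x = 11·14 + 8 = 162.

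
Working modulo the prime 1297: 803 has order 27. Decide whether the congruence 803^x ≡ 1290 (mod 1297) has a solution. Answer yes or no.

no

1290 ∈ ⟨803⟩ iff 1290^27 ≡ 1 (mod 1297), since |⟨803⟩| = 27.
1290^27 mod 1297 = 1236.
Since 1236 ≠ 1, 1290 does not lie in the subgroup.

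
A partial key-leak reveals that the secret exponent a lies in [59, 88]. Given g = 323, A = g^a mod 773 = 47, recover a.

60

Compute 323^59 mod 773 = 754, then multiply by 323 repeatedly:
  323^59=754  323^60=47
Found 47 at exponent 60.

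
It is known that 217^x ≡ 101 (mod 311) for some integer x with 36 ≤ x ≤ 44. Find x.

Compute 217^36 mod 311 = 242, then multiply by 217 repeatedly:
  217^36=242  217^37=266  217^38=187  217^39=149  217^40=300
  217^41=101
Found 101 at exponent 41.

41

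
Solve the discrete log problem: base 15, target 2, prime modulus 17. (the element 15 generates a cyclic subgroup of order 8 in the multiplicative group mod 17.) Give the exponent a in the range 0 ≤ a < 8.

Successive powers of 15 modulo 17:
  15^0=1  15^1=15  15^2=4  15^3=9  15^4=16  15^5=2
So 15^5 ≡ 2 (mod 17), giving a = 5.

5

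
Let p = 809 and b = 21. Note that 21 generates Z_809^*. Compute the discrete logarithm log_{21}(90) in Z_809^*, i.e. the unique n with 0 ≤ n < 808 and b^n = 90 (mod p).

342

Baby-step giant-step with m = ceil(sqrt(808)) = 29.
Baby table (21^j mod 809 for j=0..28):
  0:1  1:21  2:441  3:362  4:321  5:269  6:795  7:515
  8:298  9:595  10:360  11:279  12:196  13:71  14:682  15:569
  16:623  17:139  18:492  19:624  20:160  21:124  22:177  23:481
  24:393  25:163  26:187  27:691  28:758
Giant step factor: 21^(-29) ≡ 176 (mod 809).
Scan 90·176^i mod 809 for i = 0, 1, …:
  i=0: 90   i=1: 469   i=2: 26   i=3: 531
  i=4: 421   i=5: 477   i=6: 625   i=7: 785
  i=8: 630   i=9: 47   i=10: 182   i=11: 481
Match at i=11, j=23: n = 11·29 + 23 = 342.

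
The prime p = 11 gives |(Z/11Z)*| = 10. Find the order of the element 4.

The order of 4 must divide p − 1 = 10 = 2 · 5.
Divisors: 1, 2, 5, 10.
Check each in increasing order: 4^1 ≡ 4;  4^2 ≡ 5;  4^5 ≡ 1.
Smallest exponent giving 1 is 5.

5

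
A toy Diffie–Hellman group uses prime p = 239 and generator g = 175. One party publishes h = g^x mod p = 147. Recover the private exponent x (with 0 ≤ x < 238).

124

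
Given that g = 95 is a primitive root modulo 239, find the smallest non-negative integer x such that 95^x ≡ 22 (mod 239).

Baby-step giant-step with m = ceil(sqrt(238)) = 16.
Baby table (95^j mod 239 for j=0..15):
  0:1  1:95  2:182  3:82  4:142  5:106  6:32  7:172
  8:88  9:234  10:3  11:46  12:68  13:7  14:187  15:79
Giant step factor: 95^(-16) ≡ 122 (mod 239).
Scan 22·122^i mod 239 for i = 0, 1, …:
  i=0: 22   i=1: 55   i=2: 18   i=3: 45
  i=4: 232   i=5: 102   i=6: 16   i=7: 40
  i=8: 100   i=9: 11   i=10: 147   i=11: 9
  i=12: 142
Match at i=12, j=4: x = 12·16 + 4 = 196.

196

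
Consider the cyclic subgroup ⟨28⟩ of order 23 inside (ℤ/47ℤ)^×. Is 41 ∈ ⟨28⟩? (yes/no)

no

⟨28⟩ has order 23; its elements mod 47 are {1, 2, 3, 4, 6, 7, 8, 9, 12, 14, 16, 17, 18, 21, 24, 25, 27, 28, 32, 34, 36, 37, 42}.
41 is not in this set.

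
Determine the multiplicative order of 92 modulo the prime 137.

136

The order of 92 must divide p − 1 = 136 = 2^3 · 17.
Divisors: 1, 2, 4, 8, 17, 34, 68, 136.
Check each in increasing order: 92^1 ≡ 92;  92^2 ≡ 107;  92^4 ≡ 78;  92^8 ≡ 56;  92^17 ≡ 127;  92^34 ≡ 100;  92^68 ≡ 136;  92^136 ≡ 1.
Smallest exponent giving 1 is 136.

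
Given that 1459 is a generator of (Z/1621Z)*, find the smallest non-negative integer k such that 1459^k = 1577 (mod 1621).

Baby-step giant-step with m = ceil(sqrt(1620)) = 41.
Baby table (1459^j mod 1621 for j=0..40):
  0:1  1:1459  2:308  3:355  4:846  5:733  6:1208  7:445
  8:855  9:896  10:738  11:398  12:364  13:1009  14:263  15:1161
  16:1575  17:968  18:421  19:1501  20:1609  21:323  22:1167  23:603
  24:1195  25:930  26:93  27:1144  28:1087  29:595  30:870  31:87
  32:495  33:860  34:86  35:657  36:552  37:1352  38:1432  39:1440
  40:144
Giant step factor: 1459^(-41) ≡ 698 (mod 1621).
Scan 1577·698^i mod 1621 for i = 0, 1, …:
  i=0: 1577   i=1: 87
Match at i=1, j=31: k = 1·41 + 31 = 72.

72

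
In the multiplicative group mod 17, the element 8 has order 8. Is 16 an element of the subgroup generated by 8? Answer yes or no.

⟨8⟩ has order 8; its elements mod 17 are {1, 2, 4, 8, 9, 13, 15, 16}.
16 is in this set.

yes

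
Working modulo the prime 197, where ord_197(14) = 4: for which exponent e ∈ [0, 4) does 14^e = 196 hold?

2

Successive powers of 14 modulo 197:
  14^0=1  14^1=14  14^2=196
So 14^2 ≡ 196 (mod 197), giving e = 2.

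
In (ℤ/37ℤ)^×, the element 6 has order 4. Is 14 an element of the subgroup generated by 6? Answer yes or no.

⟨6⟩ has order 4; its elements mod 37 are {1, 6, 31, 36}.
14 is not in this set.

no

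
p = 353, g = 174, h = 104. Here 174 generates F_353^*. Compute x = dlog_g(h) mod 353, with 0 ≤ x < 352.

Baby-step giant-step with m = ceil(sqrt(352)) = 19.
Baby table (174^j mod 353 for j=0..18):
  0:1  1:174  2:271  3:205  4:17  5:134  6:18  7:308
  8:289  9:160  10:306  11:294  12:324  13:249  14:260  15:56
  16:213  17:350  18:184
Giant step factor: 174^(-19) ≡ 320 (mod 353).
Scan 104·320^i mod 353 for i = 0, 1, …:
  i=0: 104   i=1: 98   i=2: 296   i=3: 116
  i=4: 55   i=5: 303   i=6: 238   i=7: 265
  i=8: 80   i=9: 184
Match at i=9, j=18: x = 9·19 + 18 = 189.

189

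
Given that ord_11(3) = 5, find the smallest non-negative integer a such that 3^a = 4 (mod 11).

Successive powers of 3 modulo 11:
  3^0=1  3^1=3  3^2=9  3^3=5  3^4=4
So 3^4 ≡ 4 (mod 11), giving a = 4.

4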